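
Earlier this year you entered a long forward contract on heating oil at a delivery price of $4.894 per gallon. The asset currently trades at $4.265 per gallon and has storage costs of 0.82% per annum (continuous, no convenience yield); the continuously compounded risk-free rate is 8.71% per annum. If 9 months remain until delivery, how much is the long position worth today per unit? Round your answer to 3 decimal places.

-$0.293 per gallon

Current fair forward for the remaining 9 months: F = S·e^((r + u)·T), (r + u) = 0.0871 + 0.0082 = 0.0953
F = 4.265 · e^(0.0953 × 9/12) = 4.265 × 1.074091 = 4.5810
Value of long forward = (F − K)·e^(−rT) = (4.5810 − 4.894) · e^(−0.0871·9/12)
= -0.3130 × 0.936763 = -0.293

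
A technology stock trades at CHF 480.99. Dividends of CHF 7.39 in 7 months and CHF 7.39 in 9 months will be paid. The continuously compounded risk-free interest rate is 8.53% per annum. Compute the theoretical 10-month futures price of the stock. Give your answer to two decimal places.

PV(dividends) I = 7.39·e^(−0.0853·7/12) + 7.39·e^(−0.0853·9/12)
I = 7.0313 + 6.9320 = 13.9633
F = (S − I)·e^(rT) = (480.99 − 13.9633) · e^(0.0853·10/12)
= 467.0267 · e^0.071083 = 467.0267 × 1.073670 = CHF 501.43

CHF 501.43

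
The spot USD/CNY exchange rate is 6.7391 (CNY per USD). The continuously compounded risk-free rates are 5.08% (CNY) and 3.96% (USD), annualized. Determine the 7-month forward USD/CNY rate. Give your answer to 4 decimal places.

F = S·e^((r_CNY − r_USD)T) = 6.7391 · e^((0.0508 − 0.0396) × 7/12)
= 6.7391 · e^0.006533 = 6.7391 × 1.006554
F = 6.7833 CNY per USD

6.7833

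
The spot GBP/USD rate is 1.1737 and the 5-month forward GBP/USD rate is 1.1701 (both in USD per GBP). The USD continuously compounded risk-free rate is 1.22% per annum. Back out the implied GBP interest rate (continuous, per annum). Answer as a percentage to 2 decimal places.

1.96%

F = S·e^((r_USD − r_GBP)T) ⇒ r_GBP = r_USD − ln(F/S)/T
ln(1.1701/1.1737) = -0.003072; /(5/12) = -0.007373
r_GBP = 0.0122 + 0.007373 = 0.019573
r_GBP = 1.96%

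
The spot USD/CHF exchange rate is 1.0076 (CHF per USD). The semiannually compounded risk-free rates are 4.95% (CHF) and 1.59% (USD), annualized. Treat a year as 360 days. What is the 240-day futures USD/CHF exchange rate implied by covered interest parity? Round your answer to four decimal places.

1.0301

By covered interest parity, F = S · (1+r_CHF/2)^(2T) / (1+r_USD/2)^(2T)
= 1.0076 × 1.033135 / 1.010614 = 1.0076 × 1.022284
F = 1.0301 CHF per USD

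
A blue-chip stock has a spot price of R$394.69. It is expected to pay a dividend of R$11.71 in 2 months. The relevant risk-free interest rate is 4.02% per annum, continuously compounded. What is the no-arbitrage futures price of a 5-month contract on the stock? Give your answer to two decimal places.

R$389.53

PV(dividends) I = 11.71·e^(−0.0402·2/12)
I = 11.6318
F = (S − I)·e^(rT) = (394.69 − 11.6318) · e^(0.0402·5/12)
= 383.0582 · e^0.016750 = 383.0582 × 1.016891 = R$389.53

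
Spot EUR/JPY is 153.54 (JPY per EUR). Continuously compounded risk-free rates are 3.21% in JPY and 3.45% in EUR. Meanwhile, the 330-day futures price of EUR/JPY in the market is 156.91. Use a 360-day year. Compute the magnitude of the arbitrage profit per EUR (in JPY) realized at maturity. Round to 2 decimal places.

Fair futures: F* = S·e^(carry·T), with carry = (r_JPY − r_EUR) = 0.0321 − 0.0345 = -0.0024
F* = 153.54 · e^(-0.0024 × 330/360) = 153.54 · e^-0.002200 = 153.54 × 0.997802 = 153.2025
Market 156.91 > fair 153.2025: forward overpriced → cash-and-carry (buy spot, short the forward).
At maturity, profit = |F_mkt − F*| = |156.91 − 153.2025| = 3.71 per EUR (in JPY)

3.71 per EUR (in JPY)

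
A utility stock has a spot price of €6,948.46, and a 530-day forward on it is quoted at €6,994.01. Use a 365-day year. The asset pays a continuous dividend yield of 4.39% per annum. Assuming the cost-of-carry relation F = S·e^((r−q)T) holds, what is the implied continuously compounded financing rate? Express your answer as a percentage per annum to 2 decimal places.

From F = S·e^((r−q)T): (r − q) = ln(F/S)/T
ln(6994.01/6948.46) = ln(1.006555) = 0.006534
(r − q) = 0.006534 / (530/365) = 0.004500
r = ln(F/S)/T + q = 0.004500 + 0.0439 = 0.048400
r = 4.84%

4.84%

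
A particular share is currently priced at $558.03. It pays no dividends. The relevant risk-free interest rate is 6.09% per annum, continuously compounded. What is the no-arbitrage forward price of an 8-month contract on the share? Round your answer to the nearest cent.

F = S·e^(rT) = 558.03 · e^(0.0609 × 8/12)
= 558.03 · e^0.040600 = 558.03 × 1.041435
F = $581.15

$581.15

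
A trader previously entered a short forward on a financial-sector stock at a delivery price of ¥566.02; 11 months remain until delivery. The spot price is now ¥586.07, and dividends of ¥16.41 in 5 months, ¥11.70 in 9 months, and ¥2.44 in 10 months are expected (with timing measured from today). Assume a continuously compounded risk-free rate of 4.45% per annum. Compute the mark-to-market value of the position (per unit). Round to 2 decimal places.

-¥12.90

PV(remaining dividends) I = 16.41·e^(−0.0445·5/12) + 11.70·e^(−0.0445·9/12) + 2.44·e^(−0.0445·10/12) = 29.7757
Current forward F = (S − I)·e^(rT) = (586.07 − 29.7757)·e^(0.0445·11/12) = 556.2943 × 1.041635 = 579.4556
Value (long) = (F − K)·e^(−rT) = (579.4556 − 566.02) × 0.960029 = 12.8986
Short position value = −(long value) = -¥12.90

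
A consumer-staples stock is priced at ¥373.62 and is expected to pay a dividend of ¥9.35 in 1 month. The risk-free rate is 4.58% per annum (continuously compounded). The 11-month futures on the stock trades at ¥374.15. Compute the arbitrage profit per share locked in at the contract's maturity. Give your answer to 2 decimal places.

PV(dividends) I = 9.35·e^(−0.0458·1/12) = 9.3144
Fair futures F* = (S − I)·e^(rT) = (373.62 − 9.3144)·e^0.041983 = 364.3056 × 1.042877 = 379.9259
Market ¥374.15 < fair 379.9259: forward underpriced → reverse cash-and-carry (short the stock, invest proceeds at r, pay the dividends, go long the forward).
Profit at T = |F_mkt − F*| = |374.15 − 379.9259| = ¥5.78 per share

¥5.78 per share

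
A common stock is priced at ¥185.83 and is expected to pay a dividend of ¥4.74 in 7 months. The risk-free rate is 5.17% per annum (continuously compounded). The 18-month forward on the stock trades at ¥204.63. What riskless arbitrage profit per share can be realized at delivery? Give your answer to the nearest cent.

¥8.79 per share

PV(dividends) I = 4.74·e^(−0.0517·7/12) = 4.5992
Fair forward F* = (S − I)·e^(rT) = (185.83 − 4.5992)·e^0.077550 = 181.2308 × 1.080636 = 195.8445
Market ¥204.63 > fair 195.8445: forward overpriced → cash-and-carry (borrow at r, buy the stock and collect the dividends, short the forward).
Profit at T = |F_mkt − F*| = |204.63 − 195.8445| = ¥8.79 per share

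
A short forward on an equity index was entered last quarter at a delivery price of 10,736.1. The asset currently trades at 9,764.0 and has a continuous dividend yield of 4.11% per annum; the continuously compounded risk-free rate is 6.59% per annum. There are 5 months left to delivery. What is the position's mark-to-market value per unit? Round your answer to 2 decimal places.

847.10

Current fair forward for the remaining 5 months: F = S·e^((r − q)·T), (r − q) = 0.0659 − 0.0411 = 0.0248
F = 9764.0 · e^(0.0248 × 5/12) = 9764.0 × 1.01038691 = 9865.4178
Value of long forward = (F − K)·e^(−rT) = (9865.4178 − 10736.1) · e^(−0.0659·5/12)
= -870.6822 × 0.97291522 = -847.10
Short position value = −(long value) = 847.10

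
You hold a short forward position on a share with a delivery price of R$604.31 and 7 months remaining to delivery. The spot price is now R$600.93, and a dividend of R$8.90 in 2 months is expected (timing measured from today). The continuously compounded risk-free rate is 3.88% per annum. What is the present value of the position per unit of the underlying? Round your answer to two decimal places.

PV(remaining dividends) I = 8.90·e^(−0.0388·2/12) = 8.8426
Current forward F = (S − I)·e^(rT) = (600.93 − 8.8426)·e^(0.0388·7/12) = 592.0874 × 1.022891 = 605.6409
Value (long) = (F − K)·e^(−rT) = (605.6409 − 604.31) × 0.977621 = 1.3011
Short position value = −(long value) = -R$1.30

-R$1.30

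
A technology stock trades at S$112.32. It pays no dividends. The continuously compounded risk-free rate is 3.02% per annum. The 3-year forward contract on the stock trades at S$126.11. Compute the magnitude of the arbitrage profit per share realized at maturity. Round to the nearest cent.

S$3.14 per share

Fair forward: F* = S·e^(carry·T), with carry = r = 0.0302
F* = 112.32 · e^(0.0302 × 3) = 112.32 · e^0.090600 = 112.32 × 1.094831 = S$122.9714
Market S$126.11 > fair S$122.9714: forward overpriced → cash-and-carry (buy spot, short the forward).
At maturity, profit = |F_mkt − F*| = |126.11 − 122.9714| = S$3.14 per share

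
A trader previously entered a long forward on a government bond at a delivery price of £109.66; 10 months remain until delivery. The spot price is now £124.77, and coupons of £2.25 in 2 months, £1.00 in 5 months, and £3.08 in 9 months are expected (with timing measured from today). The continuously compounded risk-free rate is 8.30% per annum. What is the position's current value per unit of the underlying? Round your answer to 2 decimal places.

£16.36

PV(remaining coupons) I = 2.25·e^(−0.0830·2/12) + 1.00·e^(−0.0830·5/12) + 3.08·e^(−0.0830·9/12) = 6.0792
Current forward F = (S − I)·e^(rT) = (124.77 − 6.0792)·e^(0.0830·10/12) = 118.6908 × 1.071615 = 127.1908
Value (long) = (F − K)·e^(−rT) = (127.1908 − 109.66) × 0.933171 = 16.3592
Value = £16.36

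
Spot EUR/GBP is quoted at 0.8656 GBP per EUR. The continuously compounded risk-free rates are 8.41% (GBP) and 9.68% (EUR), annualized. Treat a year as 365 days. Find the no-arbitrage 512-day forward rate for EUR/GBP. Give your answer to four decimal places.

F = S·e^((r_GBP − r_EUR)T) = 0.8656 · e^((0.0841 − 0.0968) × 512/365)
= 0.8656 · e^-0.017815 = 0.8656 × 0.982343
F = 0.8503 GBP per EUR

0.8503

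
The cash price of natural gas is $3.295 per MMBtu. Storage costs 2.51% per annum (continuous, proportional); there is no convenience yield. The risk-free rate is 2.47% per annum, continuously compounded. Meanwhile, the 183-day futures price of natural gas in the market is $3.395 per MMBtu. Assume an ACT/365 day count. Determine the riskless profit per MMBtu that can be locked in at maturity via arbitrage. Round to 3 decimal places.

$0.017 per MMBtu

Fair futures: F* = S·e^(carry·T), with carry = (r + u) = 0.0247 + 0.0251 = 0.0498
F* = 3.295 · e^(0.0498 × 183/365) = 3.295 · e^0.024968 = 3.295 × 1.025282 = $3.3783
Market $3.395 > fair $3.3783: forward overpriced → cash-and-carry (buy spot, short the forward).
At maturity, profit = |F_mkt − F*| = |3.395 − 3.3783| = $0.017 per MMBtu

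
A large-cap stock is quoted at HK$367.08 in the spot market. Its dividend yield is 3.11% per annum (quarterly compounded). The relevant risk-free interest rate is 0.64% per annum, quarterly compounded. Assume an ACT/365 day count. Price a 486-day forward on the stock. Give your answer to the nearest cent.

HK$355.26

F = S · (1+r/4)^(4T) / (1+q/4)^(4T)
= 367.08 × 1.008551 / 1.042112 = 367.08 × 0.967795
F = HK$355.26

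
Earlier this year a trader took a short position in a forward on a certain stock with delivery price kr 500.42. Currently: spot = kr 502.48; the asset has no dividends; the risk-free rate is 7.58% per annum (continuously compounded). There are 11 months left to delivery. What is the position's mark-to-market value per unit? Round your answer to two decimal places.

-kr 35.65

Current fair forward for the remaining 11 months: F = S·e^(r·T), r = 0.0758
F = 502.48 · e^(0.0758 × 11/12) = 502.48 × 1.071954 = 538.6354
Value of long forward = (F − K)·e^(−rT) = (538.6354 − 500.42) · e^(−0.0758·11/12)
= 38.2154 × 0.932876 = 35.65
Short position value = −(long value) = -kr 35.65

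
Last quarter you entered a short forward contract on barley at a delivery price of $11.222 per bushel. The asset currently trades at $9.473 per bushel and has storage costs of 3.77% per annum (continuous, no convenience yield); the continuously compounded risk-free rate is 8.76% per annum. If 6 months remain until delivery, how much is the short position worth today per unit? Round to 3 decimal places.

$1.088 per bushel

Current fair forward for the remaining 6 months: F = S·e^((r + u)·T), (r + u) = 0.0876 + 0.0377 = 0.1253
F = 9.473 · e^(0.1253 × 6/12) = 9.473 × 1.064654 = 10.0855
Value of long forward = (F − K)·e^(−rT) = (10.0855 − 11.222) · e^(−0.0876·6/12)
= -1.1365 × 0.957145 = -1.088
Short position value = −(long value) = $1.088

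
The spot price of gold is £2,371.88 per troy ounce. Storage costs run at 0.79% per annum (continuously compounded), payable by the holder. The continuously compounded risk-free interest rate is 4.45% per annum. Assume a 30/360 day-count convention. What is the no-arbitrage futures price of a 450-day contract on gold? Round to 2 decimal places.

Net carry = r + u − y = 0.0445 + 0.0079 − 0.0000 = 0.0524
F = S·e^((r+u−y)T) = 2371.88 · e^(0.0524 × 450/360) = 2371.88 · e^0.06550000
= 2371.88 × 1.06769274 = £2,532.44 per troy ounce

£2,532.44 per troy ounce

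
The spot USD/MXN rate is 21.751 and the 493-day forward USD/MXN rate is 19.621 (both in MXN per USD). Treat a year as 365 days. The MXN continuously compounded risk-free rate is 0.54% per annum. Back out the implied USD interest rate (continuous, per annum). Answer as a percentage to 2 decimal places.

F = S·e^((r_MXN − r_USD)T) ⇒ r_USD = r_MXN − ln(F/S)/T
ln(19.621/21.751) = -0.103059; /(493/365) = -0.076301
r_USD = 0.0054 + 0.076301 = 0.081701
r_USD = 8.17%

8.17%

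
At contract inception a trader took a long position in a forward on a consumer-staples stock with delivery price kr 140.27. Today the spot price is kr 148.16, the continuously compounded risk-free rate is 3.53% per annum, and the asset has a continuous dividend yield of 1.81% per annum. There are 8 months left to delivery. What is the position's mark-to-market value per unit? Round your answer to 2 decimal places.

kr 9.38

Current fair forward for the remaining 8 months: F = S·e^((r − q)·T), (r − q) = 0.0353 − 0.0181 = 0.0172
F = 148.16 · e^(0.0172 × 8/12) = 148.16 × 1.011533 = 149.8687
Value of long forward = (F − K)·e^(−rT) = (149.8687 − 140.27) · e^(−0.0353·8/12)
= 9.5987 × 0.976741 = 9.38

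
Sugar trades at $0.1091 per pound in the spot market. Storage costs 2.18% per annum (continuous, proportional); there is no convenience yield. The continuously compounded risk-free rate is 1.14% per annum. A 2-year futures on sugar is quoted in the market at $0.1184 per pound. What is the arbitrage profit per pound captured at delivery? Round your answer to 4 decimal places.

$0.0018 per pound

Fair futures: F* = S·e^(carry·T), with carry = (r + u) = 0.0114 + 0.0218 = 0.0332
F* = 0.1091 · e^(0.0332 × 2) = 0.1091 · e^0.066400 = 0.1091 × 1.068654 = $0.1166
Market $0.1184 > fair $0.1166: forward overpriced → cash-and-carry (buy spot, short the forward).
At maturity, profit = |F_mkt − F*| = |0.1184 − 0.1166| = $0.0018 per pound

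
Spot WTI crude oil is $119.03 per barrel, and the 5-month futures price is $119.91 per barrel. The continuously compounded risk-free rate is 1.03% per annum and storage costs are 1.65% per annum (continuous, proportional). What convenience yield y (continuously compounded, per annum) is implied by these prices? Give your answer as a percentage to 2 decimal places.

F = S·e^((r+u−y)T) ⇒ (r+u−y) = ln(F/S)/T
ln(119.91/119.03) = 0.007366; /T ⇒ 0.017678
y = r + u − ln(F/S)/T = 0.0103 + 0.0165 − 0.017678 = 0.009122
y = 0.91%

0.91%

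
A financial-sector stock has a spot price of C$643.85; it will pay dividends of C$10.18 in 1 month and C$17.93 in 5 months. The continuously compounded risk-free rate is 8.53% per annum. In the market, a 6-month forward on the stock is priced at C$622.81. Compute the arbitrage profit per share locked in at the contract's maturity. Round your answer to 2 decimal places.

C$20.49 per share

PV(dividends) I = 10.18·e^(−0.0853·1/12) + 17.93·e^(−0.0853·5/12) = 27.4118
Fair forward F* = (S − I)·e^(rT) = (643.85 − 27.4118)·e^0.042650 = 616.4382 × 1.043573 = 643.2983
Market C$622.81 < fair 643.2983: forward underpriced → reverse cash-and-carry (short the stock, invest proceeds at r, pay the dividends, go long the forward).
Profit at T = |F_mkt − F*| = |622.81 − 643.2983| = C$20.49 per share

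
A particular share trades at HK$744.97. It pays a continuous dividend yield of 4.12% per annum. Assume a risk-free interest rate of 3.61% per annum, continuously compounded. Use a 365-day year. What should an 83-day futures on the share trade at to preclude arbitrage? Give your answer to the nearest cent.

F = S·e^((r − q)T) = 744.97 · e^((0.0361 − 0.0412) × 83/365)
= 744.97 · e^-0.001160 = 744.97 × 0.998841
F = HK$744.11

HK$744.11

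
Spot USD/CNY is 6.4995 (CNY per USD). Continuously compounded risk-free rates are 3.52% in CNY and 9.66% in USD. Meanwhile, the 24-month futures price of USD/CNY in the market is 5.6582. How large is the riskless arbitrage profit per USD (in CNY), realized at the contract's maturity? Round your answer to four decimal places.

0.0902 per USD (in CNY)

Fair futures: F* = S·e^(carry·T), with carry = (r_CNY − r_USD) = 0.0352 − 0.0966 = -0.0614
F* = 6.4995 · e^(-0.0614 × 24/12) = 6.4995 · e^-0.122800 = 6.4995 × 0.884441 = 5.7484
Market 5.6582 < fair 5.7484: forward underpriced → reverse cash-and-carry (short spot, go long the forward).
At maturity, profit = |F_mkt − F*| = |5.6582 − 5.7484| = 0.0902 per USD (in CNY)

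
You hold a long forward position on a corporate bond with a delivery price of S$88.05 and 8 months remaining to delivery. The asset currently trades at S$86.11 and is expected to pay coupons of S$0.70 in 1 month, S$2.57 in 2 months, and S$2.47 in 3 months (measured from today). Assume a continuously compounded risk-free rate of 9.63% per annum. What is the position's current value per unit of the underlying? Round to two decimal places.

PV(remaining coupons) I = 0.70·e^(−0.0963·1/12) + 2.57·e^(−0.0963·2/12) + 2.47·e^(−0.0963·3/12) = 5.6347
Current forward F = (S − I)·e^(rT) = (86.11 − 5.6347)·e^(0.0963·8/12) = 80.4753 × 1.066306 = 85.8113
Value (long) = (F − K)·e^(−rT) = (85.8113 − 88.05) × 0.937817 = -2.0995
Value = -S$2.10

-S$2.10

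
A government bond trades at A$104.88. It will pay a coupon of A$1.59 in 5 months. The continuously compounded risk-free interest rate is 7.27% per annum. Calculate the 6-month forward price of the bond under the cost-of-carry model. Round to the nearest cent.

A$107.16

PV(coupons) I = 1.59·e^(−0.0727·5/12)
I = 1.5426
F = (S − I)·e^(rT) = (104.88 − 1.5426) · e^(0.0727·6/12)
= 103.3374 · e^0.036350 = 103.3374 × 1.037019 = A$107.16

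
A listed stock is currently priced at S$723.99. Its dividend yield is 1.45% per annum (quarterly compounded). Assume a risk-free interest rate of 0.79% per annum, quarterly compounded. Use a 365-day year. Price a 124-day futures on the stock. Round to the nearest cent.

F = S · (1+r/4)^(4T) / (1+q/4)^(4T)
= 723.99 × 1.002685 / 1.004929 = 723.99 × 0.997767
F = S$722.37

S$722.37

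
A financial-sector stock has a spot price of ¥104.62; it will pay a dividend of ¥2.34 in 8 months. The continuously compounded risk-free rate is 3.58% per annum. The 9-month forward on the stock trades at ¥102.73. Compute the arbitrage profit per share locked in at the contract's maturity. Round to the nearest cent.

PV(dividends) I = 2.34·e^(−0.0358·8/12) = 2.2848
Fair forward F* = (S − I)·e^(rT) = (104.62 − 2.2848)·e^0.026850 = 102.3352 × 1.027214 = 105.1202
Market ¥102.73 < fair 105.1202: forward underpriced → reverse cash-and-carry (short the stock, invest proceeds at r, pay the dividends, go long the forward).
Profit at T = |F_mkt − F*| = |102.73 − 105.1202| = ¥2.39 per share

¥2.39 per share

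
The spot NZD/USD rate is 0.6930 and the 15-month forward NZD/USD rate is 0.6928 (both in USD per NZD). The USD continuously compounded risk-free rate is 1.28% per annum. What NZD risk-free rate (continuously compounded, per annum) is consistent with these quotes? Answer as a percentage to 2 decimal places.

F = S·e^((r_USD − r_NZD)T) ⇒ r_NZD = r_USD − ln(F/S)/T
ln(0.6928/0.6930) = -0.000289; /(15/12) = -0.000231
r_NZD = 0.0128 + 0.000231 = 0.013031
r_NZD = 1.30%

1.30%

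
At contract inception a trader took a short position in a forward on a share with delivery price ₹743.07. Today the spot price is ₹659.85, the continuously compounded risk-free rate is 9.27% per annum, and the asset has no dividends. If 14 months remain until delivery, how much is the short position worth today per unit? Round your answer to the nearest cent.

Current fair forward for the remaining 14 months: F = S·e^(r·T), r = 0.0927
F = 659.85 · e^(0.0927 × 14/12) = 659.85 × 1.114215 = 735.2148
Value of long forward = (F − K)·e^(−rT) = (735.2148 − 743.07) · e^(−0.0927·14/12)
= -7.8552 × 0.897493 = -7.05
Short position value = −(long value) = ₹7.05

₹7.05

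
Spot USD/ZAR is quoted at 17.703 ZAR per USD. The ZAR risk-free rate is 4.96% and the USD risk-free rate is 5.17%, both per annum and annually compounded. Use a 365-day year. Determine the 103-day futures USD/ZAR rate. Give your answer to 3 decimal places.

17.693

By covered interest parity, F = S · (1+r_ZAR)^T / (1+r_USD)^T
= 17.703 × 1.013754 / 1.014326 = 17.703 × 0.999436
F = 17.693 ZAR per USD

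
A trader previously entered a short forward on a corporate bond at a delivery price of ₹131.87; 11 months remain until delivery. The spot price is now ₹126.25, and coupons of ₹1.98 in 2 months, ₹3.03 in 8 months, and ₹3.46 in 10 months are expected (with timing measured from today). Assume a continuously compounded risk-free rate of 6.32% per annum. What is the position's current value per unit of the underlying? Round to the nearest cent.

PV(remaining coupons) I = 1.98·e^(−0.0632·2/12) + 3.03·e^(−0.0632·8/12) + 3.46·e^(−0.0632·10/12) = 8.1467
Current forward F = (S − I)·e^(rT) = (126.25 − 8.1467)·e^(0.0632·11/12) = 118.1033 × 1.059644 = 125.1475
Value (long) = (F − K)·e^(−rT) = (125.1475 − 131.87) × 0.943713 = -6.3441
Short position value = −(long value) = ₹6.34

₹6.34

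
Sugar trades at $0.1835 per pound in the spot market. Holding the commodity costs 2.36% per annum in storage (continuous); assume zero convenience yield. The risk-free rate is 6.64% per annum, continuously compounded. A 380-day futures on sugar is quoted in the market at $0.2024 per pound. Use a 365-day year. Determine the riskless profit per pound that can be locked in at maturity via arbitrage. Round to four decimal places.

$0.0009 per pound

Fair futures: F* = S·e^(carry·T), with carry = (r + u) = 0.0664 + 0.0236 = 0.0900
F* = 0.1835 · e^(0.0900 × 380/365) = 0.1835 · e^0.093699 = 0.1835 × 1.098229 = $0.2015
Market $0.2024 > fair $0.2015: forward overpriced → cash-and-carry (buy spot, short the forward).
At maturity, profit = |F_mkt − F*| = |0.2024 − 0.2015| = $0.0009 per pound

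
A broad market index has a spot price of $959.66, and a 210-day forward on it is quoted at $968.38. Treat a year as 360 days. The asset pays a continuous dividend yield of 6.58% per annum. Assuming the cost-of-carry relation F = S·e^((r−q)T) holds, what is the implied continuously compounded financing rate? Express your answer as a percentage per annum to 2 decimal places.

8.13%

From F = S·e^((r−q)T): (r − q) = ln(F/S)/T
ln(968.38/959.66) = ln(1.009087) = 0.009046
(r − q) = 0.009046 / (210/360) = 0.015507
r = ln(F/S)/T + q = 0.015507 + 0.0658 = 0.081307
r = 8.13%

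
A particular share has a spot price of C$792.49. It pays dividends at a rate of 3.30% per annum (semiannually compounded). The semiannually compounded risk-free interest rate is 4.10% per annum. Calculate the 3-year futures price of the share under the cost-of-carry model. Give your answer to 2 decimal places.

F = S · (1+r/2)^(2T) / (1+q/2)^(2T)
= 792.49 × 1.129479 / 1.103175 = 792.49 × 1.023844
F = C$811.39

C$811.39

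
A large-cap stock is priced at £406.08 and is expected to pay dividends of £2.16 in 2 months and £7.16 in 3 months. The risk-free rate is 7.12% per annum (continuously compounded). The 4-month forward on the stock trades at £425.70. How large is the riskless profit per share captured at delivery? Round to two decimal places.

PV(dividends) I = 2.16·e^(−0.0712·2/12) + 7.16·e^(−0.0712·3/12) = 9.1682
Fair forward F* = (S − I)·e^(rT) = (406.08 − 9.1682)·e^0.023733 = 396.9118 × 1.024017 = 406.4444
Market £425.70 > fair 406.4444: forward overpriced → cash-and-carry (borrow at r, buy the stock and collect the dividends, short the forward).
Profit at T = |F_mkt − F*| = |425.70 − 406.4444| = £19.26 per share

£19.26 per share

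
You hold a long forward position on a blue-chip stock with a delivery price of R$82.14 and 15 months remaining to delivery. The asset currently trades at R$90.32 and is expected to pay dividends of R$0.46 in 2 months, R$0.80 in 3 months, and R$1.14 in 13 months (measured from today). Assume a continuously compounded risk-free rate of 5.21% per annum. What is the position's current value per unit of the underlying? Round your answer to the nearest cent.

R$11.04

PV(remaining dividends) I = 0.46·e^(−0.0521·2/12) + 0.80·e^(−0.0521·3/12) + 1.14·e^(−0.0521·13/12) = 2.3231
Current forward F = (S − I)·e^(rT) = (90.32 − 2.3231)·e^(0.0521·15/12) = 87.9969 × 1.067292 = 93.9184
Value (long) = (F − K)·e^(−rT) = (93.9184 − 82.14) × 0.936950 = 11.0358
Value = R$11.04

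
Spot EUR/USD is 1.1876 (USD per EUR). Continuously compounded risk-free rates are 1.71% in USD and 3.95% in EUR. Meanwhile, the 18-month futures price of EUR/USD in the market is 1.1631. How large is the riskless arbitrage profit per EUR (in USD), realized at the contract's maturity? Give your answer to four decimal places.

Fair futures: F* = S·e^(carry·T), with carry = (r_USD − r_EUR) = 0.0171 − 0.0395 = -0.0224
F* = 1.1876 · e^(-0.0224 × 18/12) = 1.1876 · e^-0.033600 = 1.1876 × 0.966958 = 1.1484
Market 1.1631 > fair 1.1484: forward overpriced → cash-and-carry (buy spot, short the forward).
At maturity, profit = |F_mkt − F*| = |1.1631 − 1.1484| = 0.0147 per EUR (in USD)

0.0147 per EUR (in USD)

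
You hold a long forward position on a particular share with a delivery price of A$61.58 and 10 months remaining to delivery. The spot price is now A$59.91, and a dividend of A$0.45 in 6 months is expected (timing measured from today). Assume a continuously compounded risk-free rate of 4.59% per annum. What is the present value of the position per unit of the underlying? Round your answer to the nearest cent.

PV(remaining dividends) I = 0.45·e^(−0.0459·6/12) = 0.4398
Current forward F = (S − I)·e^(rT) = (59.91 − 0.4398)·e^(0.0459·10/12) = 59.4702 × 1.038991 = 61.7890
Value (long) = (F − K)·e^(−rT) = (61.7890 − 61.58) × 0.962472 = 0.2012
Value = A$0.20

A$0.20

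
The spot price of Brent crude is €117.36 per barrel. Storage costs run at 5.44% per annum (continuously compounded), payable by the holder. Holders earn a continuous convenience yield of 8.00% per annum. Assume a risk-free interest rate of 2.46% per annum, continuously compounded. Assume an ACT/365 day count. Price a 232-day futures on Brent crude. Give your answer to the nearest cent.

Net carry = r + u − y = 0.0246 + 0.0544 − 0.0800 = -0.0010
F = S·e^((r+u−y)T) = 117.36 · e^(-0.0010 × 232/365) = 117.36 · e^-0.000636
= 117.36 × 0.999364 = €117.29 per barrel

€117.29 per barrel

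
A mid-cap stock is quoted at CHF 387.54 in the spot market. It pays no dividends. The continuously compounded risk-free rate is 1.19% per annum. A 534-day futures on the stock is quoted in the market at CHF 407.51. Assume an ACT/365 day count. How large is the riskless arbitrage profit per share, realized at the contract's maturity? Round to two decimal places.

CHF 13.16 per share

Fair futures: F* = S·e^(carry·T), with carry = r = 0.0119
F* = 387.54 · e^(0.0119 × 534/365) = 387.54 · e^0.017410 = 387.54 × 1.017562 = CHF 394.3460
Market CHF 407.51 > fair CHF 394.3460: forward overpriced → cash-and-carry (buy spot, short the forward).
At maturity, profit = |F_mkt − F*| = |407.51 − 394.3460| = CHF 13.16 per share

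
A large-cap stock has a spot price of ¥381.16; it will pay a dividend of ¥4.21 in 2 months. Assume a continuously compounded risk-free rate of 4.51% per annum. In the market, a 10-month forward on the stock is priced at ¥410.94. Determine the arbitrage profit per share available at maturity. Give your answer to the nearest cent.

¥19.52 per share

PV(dividends) I = 4.21·e^(−0.0451·2/12) = 4.1785
Fair forward F* = (S − I)·e^(rT) = (381.16 − 4.1785)·e^0.037583 = 376.9815 × 1.038298 = 391.4191
Market ¥410.94 > fair 391.4191: forward overpriced → cash-and-carry (borrow at r, buy the stock and collect the dividends, short the forward).
Profit at T = |F_mkt − F*| = |410.94 − 391.4191| = ¥19.52 per share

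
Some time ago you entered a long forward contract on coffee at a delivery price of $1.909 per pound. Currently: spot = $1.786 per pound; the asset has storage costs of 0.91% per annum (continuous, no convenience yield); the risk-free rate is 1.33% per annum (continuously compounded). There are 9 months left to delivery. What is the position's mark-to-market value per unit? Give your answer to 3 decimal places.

-$0.092 per pound

Current fair forward for the remaining 9 months: F = S·e^((r + u)·T), (r + u) = 0.0133 + 0.0091 = 0.0224
F = 1.786 · e^(0.0224 × 9/12) = 1.786 × 1.016942 = 1.8163
Value of long forward = (F − K)·e^(−rT) = (1.8163 − 1.909) · e^(−0.0133·9/12)
= -0.0927 × 0.990075 = -0.092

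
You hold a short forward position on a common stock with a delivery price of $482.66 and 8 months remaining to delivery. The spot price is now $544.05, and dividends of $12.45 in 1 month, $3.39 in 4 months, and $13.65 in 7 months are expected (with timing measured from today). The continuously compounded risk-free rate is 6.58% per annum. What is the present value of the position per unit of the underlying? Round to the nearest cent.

PV(remaining dividends) I = 12.45·e^(−0.0658·1/12) + 3.39·e^(−0.0658·4/12) + 13.65·e^(−0.0658·7/12) = 28.8344
Current forward F = (S − I)·e^(rT) = (544.05 − 28.8344)·e^(0.0658·8/12) = 515.2156 × 1.044843 = 538.3194
Value (long) = (F − K)·e^(−rT) = (538.3194 − 482.66) × 0.957082 = 53.2706
Short position value = −(long value) = -$53.27

-$53.27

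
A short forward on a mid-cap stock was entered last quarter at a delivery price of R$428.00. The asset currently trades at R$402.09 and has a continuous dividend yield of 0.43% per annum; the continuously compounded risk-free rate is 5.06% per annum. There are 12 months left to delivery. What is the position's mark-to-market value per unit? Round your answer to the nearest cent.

R$6.52

Current fair forward for the remaining 12 months: F = S·e^((r − q)·T), (r − q) = 0.0506 − 0.0043 = 0.0463
F = 402.09 · e^(0.0463 × 12/12) = 402.09 × 1.047389 = 421.1446
Value of long forward = (F − K)·e^(−rT) = (421.1446 − 428.00) · e^(−0.0506·12/12)
= -6.8554 × 0.950659 = -6.52
Short position value = −(long value) = R$6.52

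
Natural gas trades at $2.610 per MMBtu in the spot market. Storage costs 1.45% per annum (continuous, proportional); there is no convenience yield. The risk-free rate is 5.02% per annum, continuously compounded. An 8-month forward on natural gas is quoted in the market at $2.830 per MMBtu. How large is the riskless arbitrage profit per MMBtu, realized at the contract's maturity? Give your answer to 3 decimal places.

Fair forward: F* = S·e^(carry·T), with carry = (r + u) = 0.0502 + 0.0145 = 0.0647
F* = 2.610 · e^(0.0647 × 8/12) = 2.610 · e^0.043133 = 2.610 × 1.044077 = $2.7250
Market $2.830 > fair $2.7250: forward overpriced → cash-and-carry (buy spot, short the forward).
At maturity, profit = |F_mkt − F*| = |2.830 − 2.7250| = $0.105 per MMBtu

$0.105 per MMBtu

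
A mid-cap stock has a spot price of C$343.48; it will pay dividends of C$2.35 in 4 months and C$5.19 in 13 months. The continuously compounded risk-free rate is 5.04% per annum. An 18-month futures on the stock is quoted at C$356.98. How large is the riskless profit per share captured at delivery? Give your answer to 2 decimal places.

PV(dividends) I = 2.35·e^(−0.0504·4/12) + 5.19·e^(−0.0504·13/12) = 7.2251
Fair futures F* = (S − I)·e^(rT) = (343.48 − 7.2251)·e^0.075600 = 336.2549 × 1.078531 = 362.6613
Market C$356.98 < fair 362.6613: forward underpriced → reverse cash-and-carry (short the stock, invest proceeds at r, pay the dividends, go long the forward).
Profit at T = |F_mkt − F*| = |356.98 − 362.6613| = C$5.68 per share

C$5.68 per share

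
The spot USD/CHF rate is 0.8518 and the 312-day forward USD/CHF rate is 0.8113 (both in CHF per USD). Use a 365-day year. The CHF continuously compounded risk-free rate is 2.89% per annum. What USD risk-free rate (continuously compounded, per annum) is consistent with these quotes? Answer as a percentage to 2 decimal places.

8.59%

F = S·e^((r_CHF − r_USD)T) ⇒ r_USD = r_CHF − ln(F/S)/T
ln(0.8113/0.8518) = -0.048714; /(312/365) = -0.056989
r_USD = 0.0289 + 0.056989 = 0.085889
r_USD = 8.59%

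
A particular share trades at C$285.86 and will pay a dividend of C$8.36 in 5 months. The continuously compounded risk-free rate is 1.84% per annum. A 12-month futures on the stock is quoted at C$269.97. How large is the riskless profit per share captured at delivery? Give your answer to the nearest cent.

C$12.75 per share

PV(dividends) I = 8.36·e^(−0.0184·5/12) = 8.2962
Fair futures F* = (S − I)·e^(rT) = (285.86 − 8.2962)·e^0.018400 = 277.5638 × 1.018570 = 282.7182
Market C$269.97 < fair 282.7182: forward underpriced → reverse cash-and-carry (short the stock, invest proceeds at r, pay the dividends, go long the forward).
Profit at T = |F_mkt − F*| = |269.97 − 282.7182| = C$12.75 per share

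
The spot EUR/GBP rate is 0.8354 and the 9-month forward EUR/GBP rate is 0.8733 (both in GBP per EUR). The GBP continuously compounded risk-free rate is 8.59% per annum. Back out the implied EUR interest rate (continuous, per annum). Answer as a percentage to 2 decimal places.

2.67%

F = S·e^((r_GBP − r_EUR)T) ⇒ r_EUR = r_GBP − ln(F/S)/T
ln(0.8733/0.8354) = 0.044368; /(9/12) = 0.059157
r_EUR = 0.0859 − 0.059157 = 0.026743
r_EUR = 2.67%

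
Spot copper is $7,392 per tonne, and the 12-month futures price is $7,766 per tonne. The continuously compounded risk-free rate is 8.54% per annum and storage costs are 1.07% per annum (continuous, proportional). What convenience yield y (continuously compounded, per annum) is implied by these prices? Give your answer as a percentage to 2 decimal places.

F = S·e^((r+u−y)T) ⇒ (r+u−y) = ln(F/S)/T
ln(7766/7392) = 0.049357; /T ⇒ 0.049357
y = r + u − ln(F/S)/T = 0.0854 + 0.0107 − 0.049357 = 0.046743
y = 4.67%

4.67%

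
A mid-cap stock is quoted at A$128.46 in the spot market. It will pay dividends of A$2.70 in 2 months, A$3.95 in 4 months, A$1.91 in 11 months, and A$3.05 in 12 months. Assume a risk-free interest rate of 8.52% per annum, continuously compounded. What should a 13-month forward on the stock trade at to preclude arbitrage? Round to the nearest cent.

A$128.74

PV(dividends) I = 2.70·e^(−0.0852·2/12) + 3.95·e^(−0.0852·4/12) + 1.91·e^(−0.0852·11/12) + 3.05·e^(−0.0852·12/12)
I = 2.6619 + 3.8394 + 1.7665 + 2.8009 = 11.0687
F = (S − I)·e^(rT) = (128.46 − 11.0687) · e^(0.0852·13/12)
= 117.3913 · e^0.092300 = 117.3913 × 1.096694 = A$128.74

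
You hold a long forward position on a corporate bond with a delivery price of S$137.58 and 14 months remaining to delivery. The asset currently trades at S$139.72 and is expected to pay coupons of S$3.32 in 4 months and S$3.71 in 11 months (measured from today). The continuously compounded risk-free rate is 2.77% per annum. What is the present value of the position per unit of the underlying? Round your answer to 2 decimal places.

PV(remaining coupons) I = 3.32·e^(−0.0277·4/12) + 3.71·e^(−0.0277·11/12) = 6.9065
Current forward F = (S − I)·e^(rT) = (139.72 − 6.9065)·e^(0.0277·14/12) = 132.8135 × 1.032845 = 137.1758
Value (long) = (F − K)·e^(−rT) = (137.1758 − 137.58) × 0.968200 = -0.3913
Value = -S$0.39

-S$0.39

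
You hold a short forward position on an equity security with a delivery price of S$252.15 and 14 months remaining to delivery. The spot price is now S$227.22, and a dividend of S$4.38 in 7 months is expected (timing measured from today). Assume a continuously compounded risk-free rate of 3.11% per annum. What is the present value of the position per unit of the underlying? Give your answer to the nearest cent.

PV(remaining dividends) I = 4.38·e^(−0.0311·7/12) = 4.3013
Current forward F = (S − I)·e^(rT) = (227.22 − 4.3013)·e^(0.0311·14/12) = 222.9187 × 1.036950 = 231.1555
Value (long) = (F − K)·e^(−rT) = (231.1555 − 252.15) × 0.964367 = -20.2464
Short position value = −(long value) = S$20.25

S$20.25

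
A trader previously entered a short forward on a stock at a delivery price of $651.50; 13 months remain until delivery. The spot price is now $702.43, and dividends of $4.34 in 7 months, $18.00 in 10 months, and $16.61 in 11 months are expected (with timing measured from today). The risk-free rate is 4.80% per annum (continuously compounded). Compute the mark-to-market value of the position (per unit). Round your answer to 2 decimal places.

PV(remaining dividends) I = 4.34·e^(−0.0480·7/12) + 18.00·e^(−0.0480·10/12) + 16.61·e^(−0.0480·11/12) = 37.4094
Current forward F = (S − I)·e^(rT) = (702.43 − 37.4094)·e^(0.0480·13/12) = 665.0206 × 1.053376 = 700.5167
Value (long) = (F − K)·e^(−rT) = (700.5167 − 651.50) × 0.949329 = 46.5330
Short position value = −(long value) = -$46.53

-$46.53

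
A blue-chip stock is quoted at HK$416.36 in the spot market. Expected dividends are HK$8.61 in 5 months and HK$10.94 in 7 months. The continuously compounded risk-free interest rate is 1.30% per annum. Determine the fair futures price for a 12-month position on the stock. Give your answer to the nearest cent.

PV(dividends) I = 8.61·e^(−0.0130·5/12) + 10.94·e^(−0.0130·7/12)
I = 8.5635 + 10.8574 = 19.4209
F = (S − I)·e^(rT) = (416.36 − 19.4209) · e^(0.0130·12/12)
= 396.9391 · e^0.013000 = 396.9391 × 1.013085 = HK$402.13

HK$402.13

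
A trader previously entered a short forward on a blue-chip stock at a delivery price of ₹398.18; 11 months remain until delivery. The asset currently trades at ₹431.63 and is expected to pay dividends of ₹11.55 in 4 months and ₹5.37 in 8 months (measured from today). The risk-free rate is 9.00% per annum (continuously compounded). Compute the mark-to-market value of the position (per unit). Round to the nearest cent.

-₹48.72

PV(remaining dividends) I = 11.55·e^(−0.0900·4/12) + 5.37·e^(−0.0900·8/12) = 16.2659
Current forward F = (S − I)·e^(rT) = (431.63 − 16.2659)·e^(0.0900·11/12) = 415.3641 × 1.085999 = 451.0850
Value (long) = (F − K)·e^(−rT) = (451.0850 − 398.18) × 0.920811 = 48.7155
Short position value = −(long value) = -₹48.72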